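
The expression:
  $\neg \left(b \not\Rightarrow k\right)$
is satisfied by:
  {k: True, b: False}
  {b: False, k: False}
  {b: True, k: True}


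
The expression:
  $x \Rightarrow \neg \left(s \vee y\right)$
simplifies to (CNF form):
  $\left(\neg s \vee \neg x\right) \wedge \left(\neg x \vee \neg y\right)$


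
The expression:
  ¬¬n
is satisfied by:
  {n: True}


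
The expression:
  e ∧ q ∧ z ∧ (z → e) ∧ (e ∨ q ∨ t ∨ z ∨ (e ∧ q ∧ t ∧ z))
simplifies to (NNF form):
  e ∧ q ∧ z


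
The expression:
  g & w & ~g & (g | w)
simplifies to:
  False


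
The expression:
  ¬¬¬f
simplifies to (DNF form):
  ¬f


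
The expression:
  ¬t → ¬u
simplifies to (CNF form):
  t ∨ ¬u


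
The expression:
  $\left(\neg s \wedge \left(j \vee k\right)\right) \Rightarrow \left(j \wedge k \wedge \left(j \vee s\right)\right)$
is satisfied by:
  {s: True, k: False, j: False}
  {j: True, s: True, k: False}
  {k: True, s: True, j: False}
  {j: True, k: True, s: True}
  {j: False, s: False, k: False}
  {j: True, k: True, s: False}


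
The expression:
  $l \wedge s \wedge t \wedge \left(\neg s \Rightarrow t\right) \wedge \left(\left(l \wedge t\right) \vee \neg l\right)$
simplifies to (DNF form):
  $l \wedge s \wedge t$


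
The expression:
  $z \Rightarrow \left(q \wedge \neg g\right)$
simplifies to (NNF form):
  $\left(q \wedge \neg g\right) \vee \neg z$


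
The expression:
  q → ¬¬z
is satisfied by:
  {z: True, q: False}
  {q: False, z: False}
  {q: True, z: True}


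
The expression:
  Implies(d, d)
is always true.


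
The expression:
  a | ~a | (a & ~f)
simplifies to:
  True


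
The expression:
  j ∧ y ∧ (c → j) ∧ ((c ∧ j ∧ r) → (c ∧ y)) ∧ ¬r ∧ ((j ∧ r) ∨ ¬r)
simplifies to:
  j ∧ y ∧ ¬r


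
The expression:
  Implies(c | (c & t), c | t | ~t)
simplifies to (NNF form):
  True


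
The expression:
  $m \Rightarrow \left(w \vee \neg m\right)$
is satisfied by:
  {w: True, m: False}
  {m: False, w: False}
  {m: True, w: True}


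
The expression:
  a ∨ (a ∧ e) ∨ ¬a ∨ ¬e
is always true.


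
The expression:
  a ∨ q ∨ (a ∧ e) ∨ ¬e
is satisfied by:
  {a: True, q: True, e: False}
  {a: True, e: False, q: False}
  {q: True, e: False, a: False}
  {q: False, e: False, a: False}
  {a: True, q: True, e: True}
  {a: True, e: True, q: False}
  {q: True, e: True, a: False}


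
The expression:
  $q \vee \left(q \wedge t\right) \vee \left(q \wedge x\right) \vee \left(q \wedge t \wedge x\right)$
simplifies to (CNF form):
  $q$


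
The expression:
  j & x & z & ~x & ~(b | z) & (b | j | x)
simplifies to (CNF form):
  False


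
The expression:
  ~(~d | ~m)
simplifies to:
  d & m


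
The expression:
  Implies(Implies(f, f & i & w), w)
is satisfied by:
  {w: True, f: True}
  {w: True, f: False}
  {f: True, w: False}


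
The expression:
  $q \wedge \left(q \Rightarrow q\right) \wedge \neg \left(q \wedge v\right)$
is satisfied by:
  {q: True, v: False}


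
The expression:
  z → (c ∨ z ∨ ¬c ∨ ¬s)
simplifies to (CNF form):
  True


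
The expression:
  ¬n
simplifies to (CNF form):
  ¬n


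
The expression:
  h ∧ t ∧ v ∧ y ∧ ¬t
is never true.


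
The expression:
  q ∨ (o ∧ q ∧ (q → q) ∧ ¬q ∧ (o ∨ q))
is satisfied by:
  {q: True}


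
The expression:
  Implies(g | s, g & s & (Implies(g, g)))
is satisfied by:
  {s: False, g: False}
  {g: True, s: True}


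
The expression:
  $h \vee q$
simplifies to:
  $h \vee q$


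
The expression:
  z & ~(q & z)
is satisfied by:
  {z: True, q: False}


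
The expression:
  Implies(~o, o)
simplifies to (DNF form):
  o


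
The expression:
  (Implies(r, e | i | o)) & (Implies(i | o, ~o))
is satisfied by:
  {i: True, e: True, o: False, r: False}
  {i: True, o: False, e: False, r: False}
  {e: True, i: False, o: False, r: False}
  {i: False, o: False, e: False, r: False}
  {r: True, i: True, e: True, o: False}
  {r: True, i: True, o: False, e: False}
  {r: True, e: True, i: False, o: False}


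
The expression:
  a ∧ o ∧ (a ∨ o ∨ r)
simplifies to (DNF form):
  a ∧ o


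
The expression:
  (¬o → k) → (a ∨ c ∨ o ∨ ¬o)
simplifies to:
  True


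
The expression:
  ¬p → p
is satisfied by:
  {p: True}


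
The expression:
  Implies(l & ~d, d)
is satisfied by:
  {d: True, l: False}
  {l: False, d: False}
  {l: True, d: True}


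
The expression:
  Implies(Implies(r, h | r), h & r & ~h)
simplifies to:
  False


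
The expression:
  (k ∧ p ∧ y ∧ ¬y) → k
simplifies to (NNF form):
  True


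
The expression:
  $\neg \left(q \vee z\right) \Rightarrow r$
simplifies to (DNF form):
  $q \vee r \vee z$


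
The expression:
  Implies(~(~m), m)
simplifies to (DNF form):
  True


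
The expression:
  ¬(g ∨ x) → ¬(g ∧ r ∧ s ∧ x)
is always true.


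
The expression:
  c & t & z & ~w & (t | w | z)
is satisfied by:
  {t: True, z: True, c: True, w: False}


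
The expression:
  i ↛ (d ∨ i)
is never true.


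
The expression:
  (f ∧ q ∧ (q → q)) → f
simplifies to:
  True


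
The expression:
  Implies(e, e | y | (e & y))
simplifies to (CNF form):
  True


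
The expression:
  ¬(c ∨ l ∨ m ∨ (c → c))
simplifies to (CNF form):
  False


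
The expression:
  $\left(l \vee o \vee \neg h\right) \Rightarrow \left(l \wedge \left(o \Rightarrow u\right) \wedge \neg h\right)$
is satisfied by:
  {u: True, l: True, h: False, o: False}
  {l: True, u: False, h: False, o: False}
  {u: True, h: True, l: False, o: False}
  {h: True, u: False, l: False, o: False}
  {o: True, u: True, l: True, h: False}


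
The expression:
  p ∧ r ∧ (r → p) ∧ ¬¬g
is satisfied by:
  {r: True, p: True, g: True}


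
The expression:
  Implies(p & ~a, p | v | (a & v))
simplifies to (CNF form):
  True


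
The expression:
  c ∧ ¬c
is never true.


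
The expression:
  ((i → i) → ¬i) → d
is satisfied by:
  {i: True, d: True}
  {i: True, d: False}
  {d: True, i: False}


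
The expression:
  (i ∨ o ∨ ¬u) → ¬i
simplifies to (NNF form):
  ¬i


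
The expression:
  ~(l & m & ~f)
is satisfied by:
  {f: True, l: False, m: False}
  {l: False, m: False, f: False}
  {f: True, m: True, l: False}
  {m: True, l: False, f: False}
  {f: True, l: True, m: False}
  {l: True, f: False, m: False}
  {f: True, m: True, l: True}


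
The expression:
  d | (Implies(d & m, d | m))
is always true.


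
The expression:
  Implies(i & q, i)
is always true.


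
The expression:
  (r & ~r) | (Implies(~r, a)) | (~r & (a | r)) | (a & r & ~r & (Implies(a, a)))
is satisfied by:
  {r: True, a: True}
  {r: True, a: False}
  {a: True, r: False}


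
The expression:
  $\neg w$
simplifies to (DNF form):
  $\neg w$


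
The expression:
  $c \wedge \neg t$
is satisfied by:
  {c: True, t: False}


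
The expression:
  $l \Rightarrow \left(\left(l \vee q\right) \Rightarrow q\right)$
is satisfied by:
  {q: True, l: False}
  {l: False, q: False}
  {l: True, q: True}


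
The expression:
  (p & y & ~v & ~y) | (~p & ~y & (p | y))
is never true.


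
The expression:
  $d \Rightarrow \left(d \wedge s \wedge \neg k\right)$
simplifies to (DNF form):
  $\left(s \wedge \neg k\right) \vee \neg d$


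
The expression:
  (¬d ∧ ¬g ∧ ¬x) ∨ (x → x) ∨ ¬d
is always true.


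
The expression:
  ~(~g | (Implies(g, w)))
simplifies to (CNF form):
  g & ~w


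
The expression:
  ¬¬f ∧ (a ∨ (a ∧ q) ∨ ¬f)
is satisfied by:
  {a: True, f: True}


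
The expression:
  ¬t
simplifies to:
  ¬t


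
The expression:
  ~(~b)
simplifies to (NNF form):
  b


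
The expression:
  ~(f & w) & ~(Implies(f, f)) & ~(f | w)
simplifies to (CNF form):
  False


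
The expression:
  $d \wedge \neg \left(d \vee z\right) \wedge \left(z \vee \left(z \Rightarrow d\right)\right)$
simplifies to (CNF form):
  $\text{False}$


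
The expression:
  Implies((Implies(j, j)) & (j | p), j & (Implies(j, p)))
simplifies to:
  (j & p) | (~j & ~p)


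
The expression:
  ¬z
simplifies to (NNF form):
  ¬z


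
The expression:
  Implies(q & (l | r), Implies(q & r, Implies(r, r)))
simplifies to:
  True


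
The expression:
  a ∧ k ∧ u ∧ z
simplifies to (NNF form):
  a ∧ k ∧ u ∧ z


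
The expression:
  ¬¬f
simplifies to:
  f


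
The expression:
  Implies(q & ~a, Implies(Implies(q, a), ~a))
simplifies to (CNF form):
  True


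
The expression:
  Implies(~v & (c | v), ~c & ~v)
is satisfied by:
  {v: True, c: False}
  {c: False, v: False}
  {c: True, v: True}


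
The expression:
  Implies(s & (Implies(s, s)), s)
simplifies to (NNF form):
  True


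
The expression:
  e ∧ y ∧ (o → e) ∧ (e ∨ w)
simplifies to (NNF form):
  e ∧ y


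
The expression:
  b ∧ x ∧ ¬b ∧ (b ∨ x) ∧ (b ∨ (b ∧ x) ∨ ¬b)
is never true.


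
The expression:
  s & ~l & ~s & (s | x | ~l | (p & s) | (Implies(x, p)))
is never true.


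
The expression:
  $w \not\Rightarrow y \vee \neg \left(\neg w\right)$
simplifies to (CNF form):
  $w$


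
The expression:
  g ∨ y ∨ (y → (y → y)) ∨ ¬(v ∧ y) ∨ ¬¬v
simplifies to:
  True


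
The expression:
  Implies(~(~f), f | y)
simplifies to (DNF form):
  True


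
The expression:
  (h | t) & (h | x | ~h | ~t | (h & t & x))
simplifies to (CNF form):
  h | t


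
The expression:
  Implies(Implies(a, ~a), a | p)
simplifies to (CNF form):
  a | p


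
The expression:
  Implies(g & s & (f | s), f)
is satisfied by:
  {f: True, s: False, g: False}
  {s: False, g: False, f: False}
  {g: True, f: True, s: False}
  {g: True, s: False, f: False}
  {f: True, s: True, g: False}
  {s: True, f: False, g: False}
  {g: True, s: True, f: True}


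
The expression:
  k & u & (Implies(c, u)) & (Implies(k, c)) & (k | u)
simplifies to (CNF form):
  c & k & u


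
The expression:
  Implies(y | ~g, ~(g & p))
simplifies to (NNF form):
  ~g | ~p | ~y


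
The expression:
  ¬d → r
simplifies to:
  d ∨ r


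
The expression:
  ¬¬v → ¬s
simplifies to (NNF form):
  ¬s ∨ ¬v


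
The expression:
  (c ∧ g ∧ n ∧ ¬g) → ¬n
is always true.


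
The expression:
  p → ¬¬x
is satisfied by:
  {x: True, p: False}
  {p: False, x: False}
  {p: True, x: True}


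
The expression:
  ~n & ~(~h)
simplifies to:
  h & ~n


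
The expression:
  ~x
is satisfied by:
  {x: False}


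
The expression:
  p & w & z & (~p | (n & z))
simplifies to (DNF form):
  n & p & w & z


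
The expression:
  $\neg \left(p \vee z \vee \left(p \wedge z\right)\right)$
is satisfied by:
  {p: False, z: False}


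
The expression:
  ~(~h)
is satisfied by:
  {h: True}


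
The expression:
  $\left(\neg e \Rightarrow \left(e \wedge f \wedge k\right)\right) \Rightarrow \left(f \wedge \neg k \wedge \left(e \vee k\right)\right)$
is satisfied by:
  {f: True, e: False, k: False}
  {f: False, e: False, k: False}
  {k: True, f: True, e: False}
  {k: True, f: False, e: False}
  {e: True, f: True, k: False}


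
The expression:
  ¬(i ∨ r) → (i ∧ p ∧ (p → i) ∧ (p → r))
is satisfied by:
  {i: True, r: True}
  {i: True, r: False}
  {r: True, i: False}


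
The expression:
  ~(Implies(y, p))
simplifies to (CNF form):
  y & ~p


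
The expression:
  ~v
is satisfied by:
  {v: False}


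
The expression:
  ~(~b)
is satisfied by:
  {b: True}


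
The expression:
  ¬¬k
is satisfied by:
  {k: True}


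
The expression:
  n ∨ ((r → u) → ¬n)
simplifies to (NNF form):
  True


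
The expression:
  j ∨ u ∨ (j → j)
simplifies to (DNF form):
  True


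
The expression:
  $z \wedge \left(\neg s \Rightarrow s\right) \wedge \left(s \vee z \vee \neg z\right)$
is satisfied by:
  {z: True, s: True}


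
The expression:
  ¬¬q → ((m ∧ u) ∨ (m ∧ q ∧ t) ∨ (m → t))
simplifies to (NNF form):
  t ∨ u ∨ ¬m ∨ ¬q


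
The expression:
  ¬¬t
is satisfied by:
  {t: True}


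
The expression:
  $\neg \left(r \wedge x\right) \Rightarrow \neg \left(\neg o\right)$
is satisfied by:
  {x: True, o: True, r: True}
  {x: True, o: True, r: False}
  {o: True, r: True, x: False}
  {o: True, r: False, x: False}
  {x: True, r: True, o: False}


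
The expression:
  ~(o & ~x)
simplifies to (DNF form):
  x | ~o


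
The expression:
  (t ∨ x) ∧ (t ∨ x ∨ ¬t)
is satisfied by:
  {x: True, t: True}
  {x: True, t: False}
  {t: True, x: False}


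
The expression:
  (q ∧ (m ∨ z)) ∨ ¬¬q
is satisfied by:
  {q: True}


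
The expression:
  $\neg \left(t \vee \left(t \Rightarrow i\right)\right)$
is never true.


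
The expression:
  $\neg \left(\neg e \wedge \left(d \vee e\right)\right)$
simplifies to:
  $e \vee \neg d$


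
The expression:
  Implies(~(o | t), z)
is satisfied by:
  {t: True, z: True, o: True}
  {t: True, z: True, o: False}
  {t: True, o: True, z: False}
  {t: True, o: False, z: False}
  {z: True, o: True, t: False}
  {z: True, o: False, t: False}
  {o: True, z: False, t: False}


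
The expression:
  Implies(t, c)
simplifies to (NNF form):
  c | ~t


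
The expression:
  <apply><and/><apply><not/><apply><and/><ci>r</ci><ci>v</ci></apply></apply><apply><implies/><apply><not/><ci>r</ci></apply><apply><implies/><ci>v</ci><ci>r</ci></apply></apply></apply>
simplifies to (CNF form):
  <apply><not/><ci>v</ci></apply>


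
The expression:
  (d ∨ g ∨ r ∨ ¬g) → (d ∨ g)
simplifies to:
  d ∨ g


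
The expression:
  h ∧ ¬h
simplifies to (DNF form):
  False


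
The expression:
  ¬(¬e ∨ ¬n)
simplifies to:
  e ∧ n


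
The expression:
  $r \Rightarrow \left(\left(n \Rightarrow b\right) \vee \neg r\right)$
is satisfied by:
  {b: True, n: False, r: False}
  {n: False, r: False, b: False}
  {r: True, b: True, n: False}
  {r: True, n: False, b: False}
  {b: True, n: True, r: False}
  {n: True, b: False, r: False}
  {r: True, n: True, b: True}


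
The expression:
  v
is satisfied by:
  {v: True}


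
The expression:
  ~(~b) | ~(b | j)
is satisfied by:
  {b: True, j: False}
  {j: False, b: False}
  {j: True, b: True}


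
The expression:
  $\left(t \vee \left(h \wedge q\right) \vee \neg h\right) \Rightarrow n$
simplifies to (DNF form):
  $n \vee \left(h \wedge \neg q \wedge \neg t\right)$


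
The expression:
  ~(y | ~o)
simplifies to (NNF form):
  o & ~y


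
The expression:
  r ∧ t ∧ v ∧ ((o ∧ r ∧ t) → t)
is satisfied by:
  {t: True, r: True, v: True}


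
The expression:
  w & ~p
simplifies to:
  w & ~p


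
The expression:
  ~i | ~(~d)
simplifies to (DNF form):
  d | ~i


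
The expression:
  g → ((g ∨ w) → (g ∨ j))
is always true.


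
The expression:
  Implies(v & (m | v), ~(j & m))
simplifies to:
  ~j | ~m | ~v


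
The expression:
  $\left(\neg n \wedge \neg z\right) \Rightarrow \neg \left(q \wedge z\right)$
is always true.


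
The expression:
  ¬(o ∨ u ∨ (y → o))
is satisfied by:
  {y: True, u: False, o: False}


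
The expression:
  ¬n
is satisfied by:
  {n: False}


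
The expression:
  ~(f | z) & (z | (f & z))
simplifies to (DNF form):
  False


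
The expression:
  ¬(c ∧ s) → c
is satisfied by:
  {c: True}


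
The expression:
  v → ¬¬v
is always true.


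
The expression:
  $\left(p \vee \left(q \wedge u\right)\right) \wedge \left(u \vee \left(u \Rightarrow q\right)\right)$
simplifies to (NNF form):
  $p \vee \left(q \wedge u\right)$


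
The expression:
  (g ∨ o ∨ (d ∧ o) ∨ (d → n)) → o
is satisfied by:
  {o: True, d: True, n: False, g: False}
  {o: True, d: False, n: False, g: False}
  {o: True, g: True, d: True, n: False}
  {o: True, g: True, d: False, n: False}
  {o: True, n: True, d: True, g: False}
  {o: True, n: True, d: False, g: False}
  {o: True, n: True, g: True, d: True}
  {o: True, n: True, g: True, d: False}
  {d: True, o: False, n: False, g: False}


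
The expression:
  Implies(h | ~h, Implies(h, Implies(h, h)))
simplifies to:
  True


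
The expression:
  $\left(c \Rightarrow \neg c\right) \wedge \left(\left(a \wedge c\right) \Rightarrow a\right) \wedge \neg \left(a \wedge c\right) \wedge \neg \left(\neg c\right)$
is never true.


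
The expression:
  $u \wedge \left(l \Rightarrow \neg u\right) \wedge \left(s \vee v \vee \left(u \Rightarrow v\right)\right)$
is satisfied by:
  {v: True, s: True, u: True, l: False}
  {v: True, u: True, l: False, s: False}
  {s: True, u: True, l: False, v: False}


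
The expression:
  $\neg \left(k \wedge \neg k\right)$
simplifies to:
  $\text{True}$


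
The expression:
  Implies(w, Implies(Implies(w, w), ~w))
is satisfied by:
  {w: False}


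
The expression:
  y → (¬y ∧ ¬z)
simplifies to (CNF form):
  ¬y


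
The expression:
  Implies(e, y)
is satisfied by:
  {y: True, e: False}
  {e: False, y: False}
  {e: True, y: True}


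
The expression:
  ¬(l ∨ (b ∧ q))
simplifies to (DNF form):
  (¬b ∧ ¬l) ∨ (¬l ∧ ¬q)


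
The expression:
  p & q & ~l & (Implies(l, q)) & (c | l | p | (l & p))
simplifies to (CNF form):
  p & q & ~l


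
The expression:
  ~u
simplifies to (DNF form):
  ~u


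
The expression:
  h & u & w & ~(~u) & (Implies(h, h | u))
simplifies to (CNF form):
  h & u & w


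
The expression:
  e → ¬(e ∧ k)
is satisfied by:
  {k: False, e: False}
  {e: True, k: False}
  {k: True, e: False}


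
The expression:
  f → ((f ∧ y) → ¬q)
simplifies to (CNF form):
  ¬f ∨ ¬q ∨ ¬y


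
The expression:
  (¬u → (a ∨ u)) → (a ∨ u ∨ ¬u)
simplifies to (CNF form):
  True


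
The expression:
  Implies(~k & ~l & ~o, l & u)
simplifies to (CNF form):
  k | l | o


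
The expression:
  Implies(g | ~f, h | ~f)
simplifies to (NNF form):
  h | ~f | ~g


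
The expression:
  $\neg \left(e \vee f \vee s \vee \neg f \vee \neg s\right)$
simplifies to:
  $\text{False}$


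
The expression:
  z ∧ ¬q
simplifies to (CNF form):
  z ∧ ¬q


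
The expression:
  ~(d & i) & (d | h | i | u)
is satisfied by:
  {u: True, h: True, d: False, i: False}
  {u: True, h: False, d: False, i: False}
  {h: True, i: False, u: False, d: False}
  {i: True, u: True, h: True, d: False}
  {i: True, u: True, h: False, d: False}
  {i: True, h: True, u: False, d: False}
  {i: True, h: False, u: False, d: False}
  {d: True, u: True, h: True, i: False}
  {d: True, u: True, h: False, i: False}
  {d: True, h: True, u: False, i: False}
  {d: True, h: False, u: False, i: False}


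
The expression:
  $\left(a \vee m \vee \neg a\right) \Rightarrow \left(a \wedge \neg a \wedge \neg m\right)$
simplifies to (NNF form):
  $\text{False}$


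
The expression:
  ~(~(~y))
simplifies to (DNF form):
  ~y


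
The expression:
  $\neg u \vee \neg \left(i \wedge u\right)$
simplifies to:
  $\neg i \vee \neg u$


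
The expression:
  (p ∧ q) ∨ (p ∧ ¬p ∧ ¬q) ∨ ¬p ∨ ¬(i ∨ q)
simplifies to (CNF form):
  q ∨ ¬i ∨ ¬p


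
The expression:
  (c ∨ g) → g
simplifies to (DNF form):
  g ∨ ¬c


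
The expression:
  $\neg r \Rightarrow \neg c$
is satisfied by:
  {r: True, c: False}
  {c: False, r: False}
  {c: True, r: True}


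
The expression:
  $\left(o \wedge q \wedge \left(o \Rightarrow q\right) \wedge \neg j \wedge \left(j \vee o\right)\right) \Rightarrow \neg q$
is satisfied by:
  {j: True, q: False, o: False}
  {j: False, q: False, o: False}
  {o: True, j: True, q: False}
  {o: True, j: False, q: False}
  {q: True, j: True, o: False}
  {q: True, j: False, o: False}
  {q: True, o: True, j: True}


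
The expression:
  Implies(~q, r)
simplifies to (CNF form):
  q | r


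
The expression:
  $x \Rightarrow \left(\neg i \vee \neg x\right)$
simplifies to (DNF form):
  $\neg i \vee \neg x$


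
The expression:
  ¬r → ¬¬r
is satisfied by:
  {r: True}


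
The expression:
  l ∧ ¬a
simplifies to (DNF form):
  l ∧ ¬a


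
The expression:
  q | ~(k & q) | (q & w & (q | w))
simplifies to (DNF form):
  True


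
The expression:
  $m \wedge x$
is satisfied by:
  {m: True, x: True}


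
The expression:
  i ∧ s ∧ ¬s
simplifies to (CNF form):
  False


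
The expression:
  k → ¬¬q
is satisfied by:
  {q: True, k: False}
  {k: False, q: False}
  {k: True, q: True}


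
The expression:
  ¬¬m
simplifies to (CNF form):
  m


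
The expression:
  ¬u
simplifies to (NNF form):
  ¬u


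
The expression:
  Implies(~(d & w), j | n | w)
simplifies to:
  j | n | w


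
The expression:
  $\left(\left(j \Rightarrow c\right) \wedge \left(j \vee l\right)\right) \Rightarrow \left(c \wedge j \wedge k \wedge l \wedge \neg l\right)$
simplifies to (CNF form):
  $\left(j \vee \neg j\right) \wedge \left(j \vee \neg l\right) \wedge \left(\neg c \vee \neg j\right) \wedge \left(\neg c \vee \neg l\right)$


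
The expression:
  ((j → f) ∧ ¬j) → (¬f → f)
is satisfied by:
  {f: True, j: True}
  {f: True, j: False}
  {j: True, f: False}


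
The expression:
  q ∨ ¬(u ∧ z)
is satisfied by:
  {q: True, u: False, z: False}
  {u: False, z: False, q: False}
  {q: True, z: True, u: False}
  {z: True, u: False, q: False}
  {q: True, u: True, z: False}
  {u: True, q: False, z: False}
  {q: True, z: True, u: True}


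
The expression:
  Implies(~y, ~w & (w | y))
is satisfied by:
  {y: True}


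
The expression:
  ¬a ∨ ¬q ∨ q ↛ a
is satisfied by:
  {q: False, a: False}
  {a: True, q: False}
  {q: True, a: False}


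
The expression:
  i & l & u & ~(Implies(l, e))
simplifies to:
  i & l & u & ~e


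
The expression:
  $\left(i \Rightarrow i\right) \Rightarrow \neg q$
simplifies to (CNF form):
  $\neg q$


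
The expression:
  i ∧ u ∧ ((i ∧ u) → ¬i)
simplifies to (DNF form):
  False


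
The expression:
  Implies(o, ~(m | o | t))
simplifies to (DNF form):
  ~o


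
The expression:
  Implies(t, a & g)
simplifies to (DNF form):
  ~t | (a & g)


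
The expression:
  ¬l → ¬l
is always true.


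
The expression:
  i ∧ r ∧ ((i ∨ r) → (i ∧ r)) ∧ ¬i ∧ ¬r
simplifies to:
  False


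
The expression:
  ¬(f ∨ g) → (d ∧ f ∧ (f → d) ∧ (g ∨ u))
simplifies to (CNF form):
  f ∨ g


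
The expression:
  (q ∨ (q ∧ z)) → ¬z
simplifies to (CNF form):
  ¬q ∨ ¬z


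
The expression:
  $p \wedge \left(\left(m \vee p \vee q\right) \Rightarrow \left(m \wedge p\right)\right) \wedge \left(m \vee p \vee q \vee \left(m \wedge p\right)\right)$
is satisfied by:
  {m: True, p: True}


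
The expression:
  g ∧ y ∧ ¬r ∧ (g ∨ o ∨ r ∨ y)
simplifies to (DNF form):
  g ∧ y ∧ ¬r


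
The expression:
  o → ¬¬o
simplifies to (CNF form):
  True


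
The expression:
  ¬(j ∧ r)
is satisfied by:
  {r: False, j: False}
  {j: True, r: False}
  {r: True, j: False}


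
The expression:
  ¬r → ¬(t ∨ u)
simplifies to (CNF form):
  (r ∨ ¬t) ∧ (r ∨ ¬u)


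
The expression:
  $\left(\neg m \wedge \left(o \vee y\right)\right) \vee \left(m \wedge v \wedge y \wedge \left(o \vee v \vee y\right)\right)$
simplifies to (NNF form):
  $\left(o \wedge \neg m\right) \vee \left(v \wedge y\right) \vee \left(y \wedge \neg m\right)$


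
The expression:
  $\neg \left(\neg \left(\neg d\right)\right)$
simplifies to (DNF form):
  $\neg d$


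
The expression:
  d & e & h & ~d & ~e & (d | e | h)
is never true.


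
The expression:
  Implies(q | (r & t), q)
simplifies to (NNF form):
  q | ~r | ~t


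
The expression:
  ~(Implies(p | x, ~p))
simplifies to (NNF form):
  p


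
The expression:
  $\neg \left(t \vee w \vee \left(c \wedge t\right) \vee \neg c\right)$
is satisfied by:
  {c: True, w: False, t: False}


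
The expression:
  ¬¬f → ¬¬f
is always true.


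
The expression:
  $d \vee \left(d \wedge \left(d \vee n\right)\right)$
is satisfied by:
  {d: True}


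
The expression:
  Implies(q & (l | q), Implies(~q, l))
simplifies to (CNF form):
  True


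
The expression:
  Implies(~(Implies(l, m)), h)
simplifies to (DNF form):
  h | m | ~l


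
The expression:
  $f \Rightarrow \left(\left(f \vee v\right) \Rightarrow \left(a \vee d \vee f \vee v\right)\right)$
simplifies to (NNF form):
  $\text{True}$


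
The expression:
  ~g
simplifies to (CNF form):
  ~g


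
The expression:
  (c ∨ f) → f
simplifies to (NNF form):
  f ∨ ¬c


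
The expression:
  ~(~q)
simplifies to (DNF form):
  q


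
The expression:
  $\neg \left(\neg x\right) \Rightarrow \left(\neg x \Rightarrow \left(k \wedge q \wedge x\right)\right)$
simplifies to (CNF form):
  $\text{True}$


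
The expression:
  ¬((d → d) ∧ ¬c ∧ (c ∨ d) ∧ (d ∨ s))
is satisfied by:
  {c: True, d: False}
  {d: False, c: False}
  {d: True, c: True}


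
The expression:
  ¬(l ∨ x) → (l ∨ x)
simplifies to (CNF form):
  l ∨ x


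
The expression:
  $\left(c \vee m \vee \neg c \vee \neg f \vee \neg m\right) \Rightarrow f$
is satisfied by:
  {f: True}


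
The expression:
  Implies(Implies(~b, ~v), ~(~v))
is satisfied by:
  {v: True}


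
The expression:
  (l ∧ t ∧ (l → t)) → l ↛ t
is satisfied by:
  {l: False, t: False}
  {t: True, l: False}
  {l: True, t: False}


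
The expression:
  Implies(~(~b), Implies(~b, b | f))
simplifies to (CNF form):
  True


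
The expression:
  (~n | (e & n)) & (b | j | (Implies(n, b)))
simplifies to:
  ~n | (b & e) | (e & j)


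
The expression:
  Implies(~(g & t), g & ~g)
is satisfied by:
  {t: True, g: True}


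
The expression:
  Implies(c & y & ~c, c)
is always true.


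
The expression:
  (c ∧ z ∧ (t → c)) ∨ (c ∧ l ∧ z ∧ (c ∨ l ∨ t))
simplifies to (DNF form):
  c ∧ z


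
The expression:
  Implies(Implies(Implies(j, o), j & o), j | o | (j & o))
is always true.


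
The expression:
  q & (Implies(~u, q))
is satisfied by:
  {q: True}


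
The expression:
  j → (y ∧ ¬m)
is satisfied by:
  {y: True, m: False, j: False}
  {m: False, j: False, y: False}
  {y: True, m: True, j: False}
  {m: True, y: False, j: False}
  {j: True, y: True, m: False}


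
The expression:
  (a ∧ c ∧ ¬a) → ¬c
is always true.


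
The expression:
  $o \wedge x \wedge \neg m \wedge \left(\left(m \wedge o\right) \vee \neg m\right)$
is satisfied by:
  {x: True, o: True, m: False}


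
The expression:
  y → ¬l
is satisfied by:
  {l: False, y: False}
  {y: True, l: False}
  {l: True, y: False}


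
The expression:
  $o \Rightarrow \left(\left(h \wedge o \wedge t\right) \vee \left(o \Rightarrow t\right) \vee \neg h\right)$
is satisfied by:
  {t: True, h: False, o: False}
  {h: False, o: False, t: False}
  {t: True, o: True, h: False}
  {o: True, h: False, t: False}
  {t: True, h: True, o: False}
  {h: True, t: False, o: False}
  {t: True, o: True, h: True}


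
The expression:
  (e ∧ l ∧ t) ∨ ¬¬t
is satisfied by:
  {t: True}


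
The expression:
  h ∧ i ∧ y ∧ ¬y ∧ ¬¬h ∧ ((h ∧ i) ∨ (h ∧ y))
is never true.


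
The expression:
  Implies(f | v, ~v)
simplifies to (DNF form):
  ~v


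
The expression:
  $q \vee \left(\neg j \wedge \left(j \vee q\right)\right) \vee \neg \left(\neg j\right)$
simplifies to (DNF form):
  $j \vee q$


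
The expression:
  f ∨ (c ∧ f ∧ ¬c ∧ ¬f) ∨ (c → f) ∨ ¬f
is always true.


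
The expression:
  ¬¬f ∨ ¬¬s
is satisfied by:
  {s: True, f: True}
  {s: True, f: False}
  {f: True, s: False}


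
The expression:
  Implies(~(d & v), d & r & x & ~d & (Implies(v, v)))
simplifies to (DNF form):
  d & v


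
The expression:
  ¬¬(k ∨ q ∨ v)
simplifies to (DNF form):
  k ∨ q ∨ v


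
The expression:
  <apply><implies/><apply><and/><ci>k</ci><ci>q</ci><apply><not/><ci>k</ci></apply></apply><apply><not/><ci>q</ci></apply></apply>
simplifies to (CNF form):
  <true/>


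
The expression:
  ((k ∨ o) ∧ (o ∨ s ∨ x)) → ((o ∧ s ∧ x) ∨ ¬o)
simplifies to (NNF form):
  (s ∧ x) ∨ ¬o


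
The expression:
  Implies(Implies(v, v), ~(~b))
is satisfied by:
  {b: True}


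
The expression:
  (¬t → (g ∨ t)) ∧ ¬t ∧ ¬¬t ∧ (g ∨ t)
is never true.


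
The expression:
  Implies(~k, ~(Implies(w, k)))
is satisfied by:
  {k: True, w: True}
  {k: True, w: False}
  {w: True, k: False}


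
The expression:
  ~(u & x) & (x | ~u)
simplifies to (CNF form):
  ~u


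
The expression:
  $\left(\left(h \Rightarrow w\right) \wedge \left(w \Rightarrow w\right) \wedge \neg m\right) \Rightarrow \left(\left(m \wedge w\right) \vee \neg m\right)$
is always true.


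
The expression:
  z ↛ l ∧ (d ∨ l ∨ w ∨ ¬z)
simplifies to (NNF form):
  z ∧ ¬l ∧ (d ∨ w)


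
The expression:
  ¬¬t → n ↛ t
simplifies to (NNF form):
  ¬t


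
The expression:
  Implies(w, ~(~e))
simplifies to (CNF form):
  e | ~w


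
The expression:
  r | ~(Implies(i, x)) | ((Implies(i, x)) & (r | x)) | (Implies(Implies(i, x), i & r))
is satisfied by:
  {i: True, x: True, r: True}
  {i: True, x: True, r: False}
  {i: True, r: True, x: False}
  {i: True, r: False, x: False}
  {x: True, r: True, i: False}
  {x: True, r: False, i: False}
  {r: True, x: False, i: False}


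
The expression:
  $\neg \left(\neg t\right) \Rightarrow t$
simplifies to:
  $\text{True}$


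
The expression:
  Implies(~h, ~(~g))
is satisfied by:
  {g: True, h: True}
  {g: True, h: False}
  {h: True, g: False}


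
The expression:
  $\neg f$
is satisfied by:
  {f: False}


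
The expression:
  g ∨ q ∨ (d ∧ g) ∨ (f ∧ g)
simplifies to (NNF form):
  g ∨ q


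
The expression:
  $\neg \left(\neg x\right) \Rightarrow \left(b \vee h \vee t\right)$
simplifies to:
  $b \vee h \vee t \vee \neg x$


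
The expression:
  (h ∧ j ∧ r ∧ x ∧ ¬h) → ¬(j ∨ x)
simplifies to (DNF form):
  True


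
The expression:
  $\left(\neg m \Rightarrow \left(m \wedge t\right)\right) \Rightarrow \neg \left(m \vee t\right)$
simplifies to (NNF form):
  $\neg m$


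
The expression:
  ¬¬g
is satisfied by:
  {g: True}


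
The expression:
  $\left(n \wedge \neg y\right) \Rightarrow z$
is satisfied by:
  {y: True, z: True, n: False}
  {y: True, z: False, n: False}
  {z: True, y: False, n: False}
  {y: False, z: False, n: False}
  {y: True, n: True, z: True}
  {y: True, n: True, z: False}
  {n: True, z: True, y: False}


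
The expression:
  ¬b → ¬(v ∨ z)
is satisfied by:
  {b: True, z: False, v: False}
  {b: True, v: True, z: False}
  {b: True, z: True, v: False}
  {b: True, v: True, z: True}
  {v: False, z: False, b: False}


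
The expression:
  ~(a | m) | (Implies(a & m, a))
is always true.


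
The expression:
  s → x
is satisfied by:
  {x: True, s: False}
  {s: False, x: False}
  {s: True, x: True}


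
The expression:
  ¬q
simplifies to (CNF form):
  ¬q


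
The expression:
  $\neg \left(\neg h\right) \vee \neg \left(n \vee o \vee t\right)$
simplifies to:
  $h \vee \left(\neg n \wedge \neg o \wedge \neg t\right)$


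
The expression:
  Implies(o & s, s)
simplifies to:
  True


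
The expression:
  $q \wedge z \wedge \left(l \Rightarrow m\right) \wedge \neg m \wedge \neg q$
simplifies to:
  $\text{False}$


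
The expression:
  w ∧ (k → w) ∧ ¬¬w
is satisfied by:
  {w: True}


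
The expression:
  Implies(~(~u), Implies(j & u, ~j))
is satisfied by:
  {u: False, j: False}
  {j: True, u: False}
  {u: True, j: False}


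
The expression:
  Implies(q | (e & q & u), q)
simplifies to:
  True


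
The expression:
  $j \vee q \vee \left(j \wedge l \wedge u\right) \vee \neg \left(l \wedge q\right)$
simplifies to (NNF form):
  $\text{True}$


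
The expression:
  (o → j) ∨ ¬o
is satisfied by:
  {j: True, o: False}
  {o: False, j: False}
  {o: True, j: True}


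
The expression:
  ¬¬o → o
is always true.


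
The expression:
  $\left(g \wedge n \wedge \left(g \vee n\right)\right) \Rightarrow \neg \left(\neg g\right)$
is always true.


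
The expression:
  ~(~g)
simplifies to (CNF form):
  g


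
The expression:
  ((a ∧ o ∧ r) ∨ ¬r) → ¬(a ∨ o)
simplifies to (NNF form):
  (r ∧ ¬a) ∨ (r ∧ ¬o) ∨ (¬a ∧ ¬o)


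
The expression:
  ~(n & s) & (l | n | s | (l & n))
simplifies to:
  (l & ~n) | (n & ~s) | (s & ~n)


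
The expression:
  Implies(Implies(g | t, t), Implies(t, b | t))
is always true.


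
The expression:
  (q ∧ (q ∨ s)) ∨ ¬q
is always true.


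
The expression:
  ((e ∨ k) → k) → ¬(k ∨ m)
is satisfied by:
  {e: True, m: False, k: False}
  {m: False, k: False, e: False}
  {e: True, m: True, k: False}


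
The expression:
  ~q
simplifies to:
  ~q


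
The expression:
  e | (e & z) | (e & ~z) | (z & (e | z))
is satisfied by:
  {z: True, e: True}
  {z: True, e: False}
  {e: True, z: False}


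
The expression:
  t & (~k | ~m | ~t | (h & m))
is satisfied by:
  {t: True, h: True, k: False, m: False}
  {t: True, k: False, m: False, h: False}
  {t: True, h: True, m: True, k: False}
  {t: True, m: True, k: False, h: False}
  {t: True, h: True, k: True, m: False}
  {t: True, k: True, m: False, h: False}
  {t: True, h: True, m: True, k: True}


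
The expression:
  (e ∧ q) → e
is always true.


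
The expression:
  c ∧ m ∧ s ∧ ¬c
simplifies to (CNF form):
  False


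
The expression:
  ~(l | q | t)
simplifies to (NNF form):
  ~l & ~q & ~t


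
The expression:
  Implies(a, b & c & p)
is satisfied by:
  {b: True, p: True, c: True, a: False}
  {b: True, p: True, c: False, a: False}
  {b: True, c: True, p: False, a: False}
  {b: True, c: False, p: False, a: False}
  {p: True, c: True, b: False, a: False}
  {p: True, b: False, c: False, a: False}
  {p: False, c: True, b: False, a: False}
  {p: False, b: False, c: False, a: False}
  {b: True, a: True, p: True, c: True}


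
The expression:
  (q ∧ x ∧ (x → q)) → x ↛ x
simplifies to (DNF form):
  ¬q ∨ ¬x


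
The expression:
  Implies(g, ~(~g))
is always true.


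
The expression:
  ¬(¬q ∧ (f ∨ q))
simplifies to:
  q ∨ ¬f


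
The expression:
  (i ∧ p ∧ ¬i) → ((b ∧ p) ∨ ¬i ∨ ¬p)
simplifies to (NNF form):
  True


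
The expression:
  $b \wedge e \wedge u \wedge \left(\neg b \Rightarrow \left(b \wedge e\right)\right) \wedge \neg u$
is never true.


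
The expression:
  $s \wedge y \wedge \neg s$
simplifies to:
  $\text{False}$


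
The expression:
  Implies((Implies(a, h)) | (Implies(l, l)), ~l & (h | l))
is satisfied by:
  {h: True, l: False}


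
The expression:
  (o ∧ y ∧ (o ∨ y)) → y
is always true.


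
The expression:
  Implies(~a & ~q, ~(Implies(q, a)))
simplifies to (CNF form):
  a | q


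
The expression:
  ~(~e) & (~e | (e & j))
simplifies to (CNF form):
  e & j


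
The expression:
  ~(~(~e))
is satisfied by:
  {e: False}


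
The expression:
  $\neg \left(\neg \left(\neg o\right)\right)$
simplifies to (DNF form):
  $\neg o$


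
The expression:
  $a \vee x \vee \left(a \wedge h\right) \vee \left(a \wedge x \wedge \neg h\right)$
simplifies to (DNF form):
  $a \vee x$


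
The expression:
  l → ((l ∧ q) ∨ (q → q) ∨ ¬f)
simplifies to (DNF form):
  True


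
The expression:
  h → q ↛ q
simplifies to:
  ¬h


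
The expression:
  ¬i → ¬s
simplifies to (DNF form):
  i ∨ ¬s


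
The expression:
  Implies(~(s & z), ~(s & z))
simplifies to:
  True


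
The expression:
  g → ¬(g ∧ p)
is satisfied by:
  {p: False, g: False}
  {g: True, p: False}
  {p: True, g: False}


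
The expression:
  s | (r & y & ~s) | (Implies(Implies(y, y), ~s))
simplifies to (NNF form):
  True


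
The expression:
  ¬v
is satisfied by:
  {v: False}


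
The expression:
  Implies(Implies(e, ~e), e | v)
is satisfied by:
  {v: True, e: True}
  {v: True, e: False}
  {e: True, v: False}


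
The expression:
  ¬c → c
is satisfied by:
  {c: True}


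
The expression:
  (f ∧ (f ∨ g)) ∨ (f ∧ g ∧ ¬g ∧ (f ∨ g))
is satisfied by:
  {f: True}


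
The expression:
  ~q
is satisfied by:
  {q: False}


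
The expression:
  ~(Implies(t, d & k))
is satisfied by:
  {t: True, k: False, d: False}
  {t: True, d: True, k: False}
  {t: True, k: True, d: False}


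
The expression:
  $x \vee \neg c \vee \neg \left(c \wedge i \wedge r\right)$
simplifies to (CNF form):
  $x \vee \neg c \vee \neg i \vee \neg r$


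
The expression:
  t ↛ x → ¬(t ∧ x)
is always true.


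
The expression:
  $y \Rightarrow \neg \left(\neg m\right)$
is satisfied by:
  {m: True, y: False}
  {y: False, m: False}
  {y: True, m: True}


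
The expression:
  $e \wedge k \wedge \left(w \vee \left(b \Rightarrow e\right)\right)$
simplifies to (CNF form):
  $e \wedge k$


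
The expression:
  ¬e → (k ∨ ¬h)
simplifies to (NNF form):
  e ∨ k ∨ ¬h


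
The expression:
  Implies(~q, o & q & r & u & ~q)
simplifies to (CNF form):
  q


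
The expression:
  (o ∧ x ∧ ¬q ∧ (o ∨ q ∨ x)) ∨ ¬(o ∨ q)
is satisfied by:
  {x: True, q: False, o: False}
  {q: False, o: False, x: False}
  {x: True, o: True, q: False}


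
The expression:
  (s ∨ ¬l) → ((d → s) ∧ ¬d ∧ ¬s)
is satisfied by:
  {l: True, s: False, d: False}
  {l: False, s: False, d: False}
  {d: True, l: True, s: False}


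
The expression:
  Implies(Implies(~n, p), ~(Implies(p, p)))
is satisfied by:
  {n: False, p: False}


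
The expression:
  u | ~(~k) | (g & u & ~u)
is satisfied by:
  {k: True, u: True}
  {k: True, u: False}
  {u: True, k: False}


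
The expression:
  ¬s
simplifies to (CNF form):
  ¬s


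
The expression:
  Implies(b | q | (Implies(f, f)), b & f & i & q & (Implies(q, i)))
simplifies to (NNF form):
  b & f & i & q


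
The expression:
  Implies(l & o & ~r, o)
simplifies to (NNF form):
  True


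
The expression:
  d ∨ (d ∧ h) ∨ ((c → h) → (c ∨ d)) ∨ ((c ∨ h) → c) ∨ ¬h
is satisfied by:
  {d: True, c: True, h: False}
  {d: True, h: False, c: False}
  {c: True, h: False, d: False}
  {c: False, h: False, d: False}
  {d: True, c: True, h: True}
  {d: True, h: True, c: False}
  {c: True, h: True, d: False}
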